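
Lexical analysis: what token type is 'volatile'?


Pattern: reserved word
Type: KEYWORD


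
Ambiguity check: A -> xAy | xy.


balanced x^n…y^n: each string has a unique parse
Unambiguous


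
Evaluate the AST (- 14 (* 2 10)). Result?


Evaluate inner: (* 2 10) = 20
Evaluate root: (- 14 20) = -6
Result: -6


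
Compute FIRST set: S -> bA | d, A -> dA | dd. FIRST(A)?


Per alternative of A: FIRST(dA) = {d}; FIRST(dd) = {d}
FIRST(A) = {d}


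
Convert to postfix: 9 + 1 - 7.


Left to right (same or higher precedence on left)
Postfix: 9 1 + 7 -


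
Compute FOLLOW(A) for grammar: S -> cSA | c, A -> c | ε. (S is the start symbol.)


$ ∈ FOLLOW(S). For each A -> αBβ: add FIRST(β)\{ε} to FOLLOW(B); if β nullable, add FOLLOW(A).
FOLLOW(A) = {$, c}


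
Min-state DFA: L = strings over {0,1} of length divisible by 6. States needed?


Track length mod 6: states 0..5, accept at 0
Minimal DFA: 6 states


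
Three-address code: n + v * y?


Break into single-operator statements:
t1 = v * y
t2 = n + t1


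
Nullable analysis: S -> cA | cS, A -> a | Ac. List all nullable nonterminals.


A nonterminal is nullable iff some alternative derives ε (directly, or every symbol in it is nullable)
Nullable: {}


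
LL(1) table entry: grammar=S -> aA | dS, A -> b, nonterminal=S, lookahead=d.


For [S, d]: 'd' ∈ FIRST(dS)
Entry: S -> dS


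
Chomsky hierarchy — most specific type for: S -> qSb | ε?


Single nonterminal LHS, but q^n b^n is not regular
Classification: Type 2 (Context-Free)


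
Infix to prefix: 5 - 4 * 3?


'*' binds tighter: tree is (- 5 (* 4 3))
Prefix: - 5 * 4 3


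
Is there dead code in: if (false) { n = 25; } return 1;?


condition is constant false, so the whole block is unreachable
Dead: 'if (false) { n = 25; }'


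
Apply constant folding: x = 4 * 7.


4 * 7 = 28 at compile time
Optimized: x = 28


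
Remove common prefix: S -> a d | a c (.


Common prefix: 'a'
Factored: S -> a S', S' -> d | c (


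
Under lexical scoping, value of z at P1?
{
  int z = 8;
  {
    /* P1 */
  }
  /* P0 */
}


P1's block does not declare z; resolves to the enclosing declaration at depth 0
z = 8


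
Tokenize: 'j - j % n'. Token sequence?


Scan left to right, longest-match per lexeme
Tokens: ID(j), OP(-), ID(j), OP(%), ID(n)


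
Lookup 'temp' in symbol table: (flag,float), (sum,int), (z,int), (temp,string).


Lookup 'temp' → type string


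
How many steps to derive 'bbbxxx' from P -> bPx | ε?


Derivation: P => bPx => bbPxx => bbbPxxx => bbbxxx
Steps: 4


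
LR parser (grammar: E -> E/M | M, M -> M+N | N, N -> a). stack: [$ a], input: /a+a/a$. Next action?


'a' on top is the handle for N -> a
Action: reduce (N -> a)


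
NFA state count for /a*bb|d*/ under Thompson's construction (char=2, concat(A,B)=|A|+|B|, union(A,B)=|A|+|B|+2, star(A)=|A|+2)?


Syntax tree has 4 char leaf(s), 1 union(s), 2 star(s)
chars contribute 4×2 = 8; each union adds +2; each star adds +2
Total: 8 + 2 + 4 = 14 states


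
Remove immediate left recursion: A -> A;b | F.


Left-recursive alternatives: A;b; non-recursive: F
Introduce A': A -> FA', A' -> ;bA' | ε


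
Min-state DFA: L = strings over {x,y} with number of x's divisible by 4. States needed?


Track (count of x) mod 4: states 0..3, accept at 0
Minimal DFA: 4 states


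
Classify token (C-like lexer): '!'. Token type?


Pattern: operator symbol
Type: OPERATOR


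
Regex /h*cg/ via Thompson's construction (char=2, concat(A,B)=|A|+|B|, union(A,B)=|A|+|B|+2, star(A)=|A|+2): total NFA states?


Syntax tree has 3 char leaf(s), 0 union(s), 1 star(s)
chars contribute 3×2 = 6; each union adds +2; each star adds +2
Total: 6 + 0 + 2 = 8 states


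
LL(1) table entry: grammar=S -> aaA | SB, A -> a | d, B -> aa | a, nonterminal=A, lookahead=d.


For [A, d]: 'd' ∈ FIRST(d)
Entry: A -> d


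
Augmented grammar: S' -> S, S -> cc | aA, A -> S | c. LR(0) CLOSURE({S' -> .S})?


Start: S' -> .S
For each item with dot before a nonterminal B, add B -> .γ for every B-production
Closure: [S' -> .S, S -> .cc, S -> .aA]


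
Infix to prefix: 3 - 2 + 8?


left-to-right (same/higher precedence on left): tree is (+ (- 3 2) 8)
Prefix: + - 3 2 8


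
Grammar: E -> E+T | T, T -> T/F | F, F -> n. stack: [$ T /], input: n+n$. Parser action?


no handle; shift 'n'
Action: shift


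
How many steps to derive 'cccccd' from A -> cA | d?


Derivation: A => cA => ccA => cccA => ccccA => cccccA => cccccd
Steps: 6


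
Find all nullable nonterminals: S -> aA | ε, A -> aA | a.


A nonterminal is nullable iff some alternative derives ε (directly, or every symbol in it is nullable)
Nullable: {S}


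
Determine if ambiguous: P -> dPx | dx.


balanced d^n…x^n: each string has a unique parse
Unambiguous


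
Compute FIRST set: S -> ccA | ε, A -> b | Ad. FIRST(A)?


Per alternative of A: FIRST(b) = {b}; FIRST(Ad) = {b}
FIRST(A) = {b}


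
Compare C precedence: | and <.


'<' is relational (level 7); '|' is bitwise OR (level 3)
Higher level binds tighter
'<' has higher precedence than '|'


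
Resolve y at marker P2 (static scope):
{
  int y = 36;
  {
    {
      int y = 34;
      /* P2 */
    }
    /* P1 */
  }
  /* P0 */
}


y declared in the same block as P2
y = 34


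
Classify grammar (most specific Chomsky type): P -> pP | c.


Right-linear: every RHS is a terminal or a terminal followed by one nonterminal
Classification: Type 3 (Regular)


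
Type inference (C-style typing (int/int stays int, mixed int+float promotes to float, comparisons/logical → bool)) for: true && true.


Operand types: bool && bool
Rule: logical operators take bool operands and yield bool
Result type: bool


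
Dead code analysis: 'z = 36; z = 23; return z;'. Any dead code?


first assignment to z is overwritten before any read
Dead: 'z = 36'


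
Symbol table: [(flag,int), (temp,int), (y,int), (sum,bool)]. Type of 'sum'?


Lookup 'sum' → type bool


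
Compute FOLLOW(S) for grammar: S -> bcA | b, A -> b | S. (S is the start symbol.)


$ ∈ FOLLOW(S). For each A -> αBβ: add FIRST(β)\{ε} to FOLLOW(B); if β nullable, add FOLLOW(A).
FOLLOW(S) = {$}


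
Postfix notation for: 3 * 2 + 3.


Left to right (same or higher precedence on left)
Postfix: 3 2 * 3 +


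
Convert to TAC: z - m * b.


Break into single-operator statements:
t1 = m * b
t2 = z - t1


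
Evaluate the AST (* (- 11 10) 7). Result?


Evaluate inner: (- 11 10) = 1
Evaluate root: (* 1 7) = 7
Result: 7


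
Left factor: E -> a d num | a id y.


Common prefix: 'a'
Factored: E -> a E', E' -> d num | id y


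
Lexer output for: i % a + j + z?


Scan left to right, longest-match per lexeme
Tokens: ID(i), OP(%), ID(a), OP(+), ID(j), OP(+), ID(z)


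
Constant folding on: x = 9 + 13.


9 + 13 = 22 at compile time
Optimized: x = 22


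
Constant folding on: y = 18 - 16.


18 - 16 = 2 at compile time
Optimized: y = 2


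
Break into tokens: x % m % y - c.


Scan left to right, longest-match per lexeme
Tokens: ID(x), OP(%), ID(m), OP(%), ID(y), OP(-), ID(c)


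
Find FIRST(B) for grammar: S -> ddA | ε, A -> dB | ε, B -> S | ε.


Per alternative of B: FIRST(S) = {d, ε}; FIRST(ε) = {ε}
FIRST(B) = {d, ε}


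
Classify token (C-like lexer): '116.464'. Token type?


Pattern: digits with a decimal point
Type: FLOAT_LITERAL


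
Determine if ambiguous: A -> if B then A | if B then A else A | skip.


dangling else: 'if B then if B then skip else skip' parses two ways
Ambiguous


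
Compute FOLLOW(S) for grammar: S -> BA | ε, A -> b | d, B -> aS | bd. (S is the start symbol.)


$ ∈ FOLLOW(S). For each A -> αBβ: add FIRST(β)\{ε} to FOLLOW(B); if β nullable, add FOLLOW(A).
FOLLOW(S) = {$, b, d}


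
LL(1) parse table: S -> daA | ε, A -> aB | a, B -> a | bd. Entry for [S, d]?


For [S, d]: 'd' ∈ FIRST(daA)
Entry: S -> daA


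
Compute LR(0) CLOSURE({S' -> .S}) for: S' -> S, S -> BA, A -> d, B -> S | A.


Start: S' -> .S
For each item with dot before a nonterminal B, add B -> .γ for every B-production
Closure: [S' -> .S, S -> .BA, B -> .S, B -> .A, A -> .d]


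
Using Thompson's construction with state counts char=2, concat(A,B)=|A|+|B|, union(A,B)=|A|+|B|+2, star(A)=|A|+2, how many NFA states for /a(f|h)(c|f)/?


Syntax tree has 5 char leaf(s), 2 union(s), 0 star(s)
chars contribute 5×2 = 10; each union adds +2; each star adds +2
Total: 10 + 4 + 0 = 14 states


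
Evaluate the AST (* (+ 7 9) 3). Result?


Evaluate inner: (+ 7 9) = 16
Evaluate root: (* 16 3) = 48
Result: 48


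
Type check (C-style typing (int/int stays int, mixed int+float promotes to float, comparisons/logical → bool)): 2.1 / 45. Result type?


Operand types: float / int
Rule: mixed int/float promotes to float; int/int stays int
Result type: float


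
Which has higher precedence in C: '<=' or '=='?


'<=' is relational (level 7); '==' is equality (level 6)
Higher level binds tighter
'<=' has higher precedence than '=='


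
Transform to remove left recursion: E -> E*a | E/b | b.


Left-recursive alternatives: E*a, E/b; non-recursive: b
Introduce E': E -> bE', E' -> *aE' | /bE' | ε


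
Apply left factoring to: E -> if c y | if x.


Common prefix: 'if'
Factored: E -> if E', E' -> c y | x


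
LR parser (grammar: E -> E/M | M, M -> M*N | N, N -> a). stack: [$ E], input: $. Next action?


start symbol E on stack, input exhausted
Action: accept


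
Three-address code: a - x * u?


Break into single-operator statements:
t1 = x * u
t2 = a - t1


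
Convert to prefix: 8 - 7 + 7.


left-to-right (same/higher precedence on left): tree is (+ (- 8 7) 7)
Prefix: + - 8 7 7


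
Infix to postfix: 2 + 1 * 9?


* has higher precedence, evaluate 1*9 first
Postfix: 2 1 9 * +


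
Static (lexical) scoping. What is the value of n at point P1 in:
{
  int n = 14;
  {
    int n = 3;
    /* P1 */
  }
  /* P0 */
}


n declared in the same block as P1
n = 3


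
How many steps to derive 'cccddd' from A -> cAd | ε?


Derivation: A => cAd => ccAdd => cccAddd => cccddd
Steps: 4


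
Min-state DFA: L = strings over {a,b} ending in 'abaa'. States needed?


Track the longest suffix of input matching a prefix of 'abaa': 5 classes (prefixes of length 0..4)
Minimal DFA: 5 states


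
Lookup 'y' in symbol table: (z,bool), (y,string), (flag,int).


Lookup 'y' → type string


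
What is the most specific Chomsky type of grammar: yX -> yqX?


LHS has context (more than one symbol) and |LHS| ≤ |RHS|
Classification: Type 1 (Context-Sensitive)


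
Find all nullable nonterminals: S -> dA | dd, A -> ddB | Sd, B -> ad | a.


A nonterminal is nullable iff some alternative derives ε (directly, or every symbol in it is nullable)
Nullable: {}


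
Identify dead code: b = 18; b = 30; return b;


first assignment to b is overwritten before any read
Dead: 'b = 18'


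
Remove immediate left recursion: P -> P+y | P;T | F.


Left-recursive alternatives: P+y, P;T; non-recursive: F
Introduce P': P -> FP', P' -> +yP' | ;TP' | ε


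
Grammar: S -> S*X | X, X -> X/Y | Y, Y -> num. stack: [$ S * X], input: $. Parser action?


handle 'S*X' on top; lookahead ∈ FOLLOW(S) = {*, $}
Action: reduce (S -> S*X)


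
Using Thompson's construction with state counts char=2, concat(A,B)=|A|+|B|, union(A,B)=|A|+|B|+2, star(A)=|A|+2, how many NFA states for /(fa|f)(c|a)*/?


Syntax tree has 5 char leaf(s), 2 union(s), 1 star(s)
chars contribute 5×2 = 10; each union adds +2; each star adds +2
Total: 10 + 4 + 2 = 16 states


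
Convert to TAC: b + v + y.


Break into single-operator statements:
t1 = b + v
t2 = t1 + y


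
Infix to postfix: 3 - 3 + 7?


Left to right (same or higher precedence on left)
Postfix: 3 3 - 7 +


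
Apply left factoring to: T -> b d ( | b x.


Common prefix: 'b'
Factored: T -> b T', T' -> d ( | x


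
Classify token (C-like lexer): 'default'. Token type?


Pattern: reserved word
Type: KEYWORD


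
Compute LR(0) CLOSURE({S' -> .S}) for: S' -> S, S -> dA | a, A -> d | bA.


Start: S' -> .S
For each item with dot before a nonterminal B, add B -> .γ for every B-production
Closure: [S' -> .S, S -> .dA, S -> .a]


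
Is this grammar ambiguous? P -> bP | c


right-linear, alternatives start with distinct terminals 'b' vs 'c': unique leftmost derivation
Unambiguous


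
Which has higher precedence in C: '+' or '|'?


'+' is additive (level 9); '|' is bitwise OR (level 3)
Higher level binds tighter
'+' has higher precedence than '|'


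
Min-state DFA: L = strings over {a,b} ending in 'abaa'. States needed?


Track the longest suffix of input matching a prefix of 'abaa': 5 classes (prefixes of length 0..4)
Minimal DFA: 5 states


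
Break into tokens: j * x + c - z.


Scan left to right, longest-match per lexeme
Tokens: ID(j), OP(*), ID(x), OP(+), ID(c), OP(-), ID(z)


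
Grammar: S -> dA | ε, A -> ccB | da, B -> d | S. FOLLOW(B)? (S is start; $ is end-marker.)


$ ∈ FOLLOW(S). For each A -> αBβ: add FIRST(β)\{ε} to FOLLOW(B); if β nullable, add FOLLOW(A).
FOLLOW(B) = {$}


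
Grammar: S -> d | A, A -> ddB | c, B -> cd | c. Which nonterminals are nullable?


A nonterminal is nullable iff some alternative derives ε (directly, or every symbol in it is nullable)
Nullable: {}


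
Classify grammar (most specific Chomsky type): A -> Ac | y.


Left-linear: every RHS is a terminal or one nonterminal followed by a terminal
Classification: Type 3 (Regular)


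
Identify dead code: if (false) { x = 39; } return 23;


condition is constant false, so the whole block is unreachable
Dead: 'if (false) { x = 39; }'


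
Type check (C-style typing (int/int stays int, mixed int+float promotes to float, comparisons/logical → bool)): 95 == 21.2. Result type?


Operand types: int == float
Rule: comparison yields bool
Result type: bool


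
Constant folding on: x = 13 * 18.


13 * 18 = 234 at compile time
Optimized: x = 234


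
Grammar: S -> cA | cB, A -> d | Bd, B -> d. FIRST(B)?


Per alternative of B: FIRST(d) = {d}
FIRST(B) = {d}


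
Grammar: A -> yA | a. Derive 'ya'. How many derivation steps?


Derivation: A => yA => ya
Steps: 2


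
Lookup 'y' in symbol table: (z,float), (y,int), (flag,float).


Lookup 'y' → type int


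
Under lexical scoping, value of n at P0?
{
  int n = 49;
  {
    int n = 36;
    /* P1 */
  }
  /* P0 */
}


n declared in the same block as P0
n = 49


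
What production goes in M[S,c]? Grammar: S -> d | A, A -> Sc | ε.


For [S, c]: 'c' ∈ FIRST(A)
Entry: S -> A


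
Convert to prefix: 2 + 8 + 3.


left-to-right (same/higher precedence on left): tree is (+ (+ 2 8) 3)
Prefix: + + 2 8 3


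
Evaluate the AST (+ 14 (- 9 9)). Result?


Evaluate inner: (- 9 9) = 0
Evaluate root: (+ 14 0) = 14
Result: 14


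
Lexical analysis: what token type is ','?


Pattern: delimiter/punctuation
Type: PUNCTUATION


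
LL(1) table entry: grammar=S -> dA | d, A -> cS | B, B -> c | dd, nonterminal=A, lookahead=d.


For [A, d]: 'd' ∈ FIRST(B)
Entry: A -> B


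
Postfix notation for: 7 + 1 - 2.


Left to right (same or higher precedence on left)
Postfix: 7 1 + 2 -


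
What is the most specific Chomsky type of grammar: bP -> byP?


LHS has context (more than one symbol) and |LHS| ≤ |RHS|
Classification: Type 1 (Context-Sensitive)


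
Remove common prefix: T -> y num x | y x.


Common prefix: 'y'
Factored: T -> y T', T' -> num x | x


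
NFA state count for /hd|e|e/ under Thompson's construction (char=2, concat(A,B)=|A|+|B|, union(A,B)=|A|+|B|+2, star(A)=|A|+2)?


Syntax tree has 4 char leaf(s), 2 union(s), 0 star(s)
chars contribute 4×2 = 8; each union adds +2; each star adds +2
Total: 8 + 4 + 0 = 12 states


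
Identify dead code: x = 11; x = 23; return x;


first assignment to x is overwritten before any read
Dead: 'x = 11'


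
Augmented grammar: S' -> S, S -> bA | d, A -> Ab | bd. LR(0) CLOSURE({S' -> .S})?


Start: S' -> .S
For each item with dot before a nonterminal B, add B -> .γ for every B-production
Closure: [S' -> .S, S -> .bA, S -> .d]


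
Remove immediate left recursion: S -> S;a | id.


Left-recursive alternatives: S;a; non-recursive: id
Introduce S': S -> idS', S' -> ;aS' | ε


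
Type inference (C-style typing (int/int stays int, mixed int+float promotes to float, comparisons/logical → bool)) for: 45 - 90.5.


Operand types: int - float
Rule: mixed int/float promotes to float; int/int stays int
Result type: float


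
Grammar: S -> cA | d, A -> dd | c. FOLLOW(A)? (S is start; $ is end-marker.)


$ ∈ FOLLOW(S). For each A -> αBβ: add FIRST(β)\{ε} to FOLLOW(B); if β nullable, add FOLLOW(A).
FOLLOW(A) = {$}


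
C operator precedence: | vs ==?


'==' is equality (level 6); '|' is bitwise OR (level 3)
Higher level binds tighter
'==' has higher precedence than '|'


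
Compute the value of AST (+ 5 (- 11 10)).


Evaluate inner: (- 11 10) = 1
Evaluate root: (+ 5 1) = 6
Result: 6


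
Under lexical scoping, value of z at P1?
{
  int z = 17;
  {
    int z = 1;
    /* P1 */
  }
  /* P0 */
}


z declared in the same block as P1
z = 1


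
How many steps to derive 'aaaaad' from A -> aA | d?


Derivation: A => aA => aaA => aaaA => aaaaA => aaaaaA => aaaaad
Steps: 6


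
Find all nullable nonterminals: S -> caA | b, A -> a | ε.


A nonterminal is nullable iff some alternative derives ε (directly, or every symbol in it is nullable)
Nullable: {A}


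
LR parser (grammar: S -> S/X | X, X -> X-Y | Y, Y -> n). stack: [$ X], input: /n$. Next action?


lookahead ∉ {-} so X won't extend; reduce S -> X
Action: reduce (S -> X)


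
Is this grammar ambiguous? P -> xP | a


right-linear, alternatives start with distinct terminals 'x' vs 'a': unique leftmost derivation
Unambiguous


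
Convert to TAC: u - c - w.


Break into single-operator statements:
t1 = u - c
t2 = t1 - w


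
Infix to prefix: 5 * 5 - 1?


left-to-right (same/higher precedence on left): tree is (- (* 5 5) 1)
Prefix: - * 5 5 1


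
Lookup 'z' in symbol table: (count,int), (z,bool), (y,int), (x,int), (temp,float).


Lookup 'z' → type bool


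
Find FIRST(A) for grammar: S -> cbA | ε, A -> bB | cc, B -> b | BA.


Per alternative of A: FIRST(bB) = {b}; FIRST(cc) = {c}
FIRST(A) = {b, c}


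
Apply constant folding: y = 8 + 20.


8 + 20 = 28 at compile time
Optimized: y = 28


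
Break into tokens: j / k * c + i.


Scan left to right, longest-match per lexeme
Tokens: ID(j), OP(/), ID(k), OP(*), ID(c), OP(+), ID(i)


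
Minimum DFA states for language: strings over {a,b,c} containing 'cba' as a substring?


KMP-style automaton: 3 progress states + 1 absorbing accept = 4
Minimal DFA: 4 states


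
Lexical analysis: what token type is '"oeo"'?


Pattern: double-quoted sequence
Type: STRING_LITERAL


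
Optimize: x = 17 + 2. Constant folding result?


17 + 2 = 19 at compile time
Optimized: x = 19


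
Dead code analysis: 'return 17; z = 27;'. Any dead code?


statement follows a return and is unreachable
Dead: 'z = 27'


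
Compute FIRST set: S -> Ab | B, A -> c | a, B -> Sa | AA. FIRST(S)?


Per alternative of S: FIRST(Ab) = {a, c}; FIRST(B) = {a, c}
FIRST(S) = {a, c}


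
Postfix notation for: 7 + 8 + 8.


Left to right (same or higher precedence on left)
Postfix: 7 8 + 8 +


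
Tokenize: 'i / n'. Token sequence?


Scan left to right, longest-match per lexeme
Tokens: ID(i), OP(/), ID(n)


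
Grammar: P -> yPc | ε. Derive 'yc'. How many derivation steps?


Derivation: P => yPc => yc
Steps: 2


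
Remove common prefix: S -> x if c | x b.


Common prefix: 'x'
Factored: S -> x S', S' -> if c | b


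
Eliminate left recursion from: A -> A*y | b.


Left-recursive alternatives: A*y; non-recursive: b
Introduce A': A -> bA', A' -> *yA' | ε


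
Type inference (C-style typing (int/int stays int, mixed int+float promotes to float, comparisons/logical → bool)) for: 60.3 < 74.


Operand types: float < int
Rule: comparison yields bool
Result type: bool


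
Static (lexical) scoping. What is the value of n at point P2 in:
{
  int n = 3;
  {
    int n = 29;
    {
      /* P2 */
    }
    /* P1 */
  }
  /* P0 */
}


P2's block does not declare n; resolves to the enclosing declaration at depth 1
n = 29


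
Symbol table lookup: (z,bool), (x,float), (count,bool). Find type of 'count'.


Lookup 'count' → type bool


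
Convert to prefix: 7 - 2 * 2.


'*' binds tighter: tree is (- 7 (* 2 2))
Prefix: - 7 * 2 2


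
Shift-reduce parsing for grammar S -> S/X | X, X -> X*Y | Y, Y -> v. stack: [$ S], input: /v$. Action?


shift '/' to continue S -> S/X
Action: shift


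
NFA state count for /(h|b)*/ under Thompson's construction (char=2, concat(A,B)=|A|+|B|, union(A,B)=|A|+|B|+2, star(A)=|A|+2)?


Syntax tree has 2 char leaf(s), 1 union(s), 1 star(s)
chars contribute 2×2 = 4; each union adds +2; each star adds +2
Total: 4 + 2 + 2 = 8 states


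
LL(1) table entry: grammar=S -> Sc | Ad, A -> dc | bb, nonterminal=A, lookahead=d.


For [A, d]: 'd' ∈ FIRST(dc)
Entry: A -> dc


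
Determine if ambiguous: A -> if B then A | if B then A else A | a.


dangling else: 'if B then if B then a else a' parses two ways
Ambiguous


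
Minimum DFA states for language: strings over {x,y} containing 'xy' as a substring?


KMP-style automaton: 2 progress states + 1 absorbing accept = 3
Minimal DFA: 3 states


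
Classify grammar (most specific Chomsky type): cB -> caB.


LHS has context (more than one symbol) and |LHS| ≤ |RHS|
Classification: Type 1 (Context-Sensitive)


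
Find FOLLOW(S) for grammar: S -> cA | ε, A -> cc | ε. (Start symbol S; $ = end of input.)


$ ∈ FOLLOW(S). For each A -> αBβ: add FIRST(β)\{ε} to FOLLOW(B); if β nullable, add FOLLOW(A).
FOLLOW(S) = {$}


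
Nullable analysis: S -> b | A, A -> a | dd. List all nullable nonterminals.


A nonterminal is nullable iff some alternative derives ε (directly, or every symbol in it is nullable)
Nullable: {}


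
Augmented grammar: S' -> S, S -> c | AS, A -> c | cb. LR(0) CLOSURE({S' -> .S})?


Start: S' -> .S
For each item with dot before a nonterminal B, add B -> .γ for every B-production
Closure: [S' -> .S, S -> .c, S -> .AS, A -> .c, A -> .cb]


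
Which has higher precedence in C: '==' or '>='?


'>=' is relational (level 7); '==' is equality (level 6)
Higher level binds tighter
'>=' has higher precedence than '=='


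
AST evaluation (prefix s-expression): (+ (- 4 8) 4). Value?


Evaluate inner: (- 4 8) = -4
Evaluate root: (+ -4 4) = 0
Result: 0


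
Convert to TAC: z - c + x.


Break into single-operator statements:
t1 = z - c
t2 = t1 + x


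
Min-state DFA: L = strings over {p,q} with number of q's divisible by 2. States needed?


Track (count of q) mod 2: states 0..1, accept at 0
Minimal DFA: 2 states


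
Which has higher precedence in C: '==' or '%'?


'%' is multiplicative (level 10); '==' is equality (level 6)
Higher level binds tighter
'%' has higher precedence than '=='


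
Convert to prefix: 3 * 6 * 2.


left-to-right (same/higher precedence on left): tree is (* (* 3 6) 2)
Prefix: * * 3 6 2


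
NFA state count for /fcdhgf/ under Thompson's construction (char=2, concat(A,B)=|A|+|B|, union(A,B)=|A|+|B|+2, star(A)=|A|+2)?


Syntax tree has 6 char leaf(s), 0 union(s), 0 star(s)
chars contribute 6×2 = 12; each union adds +2; each star adds +2
Total: 12 + 0 + 0 = 12 states


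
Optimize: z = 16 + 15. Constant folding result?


16 + 15 = 31 at compile time
Optimized: z = 31


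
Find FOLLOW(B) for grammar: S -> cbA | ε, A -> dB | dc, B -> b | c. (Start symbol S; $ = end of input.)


$ ∈ FOLLOW(S). For each A -> αBβ: add FIRST(β)\{ε} to FOLLOW(B); if β nullable, add FOLLOW(A).
FOLLOW(B) = {$}


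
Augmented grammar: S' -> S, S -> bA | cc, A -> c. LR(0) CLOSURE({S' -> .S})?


Start: S' -> .S
For each item with dot before a nonterminal B, add B -> .γ for every B-production
Closure: [S' -> .S, S -> .bA, S -> .cc]


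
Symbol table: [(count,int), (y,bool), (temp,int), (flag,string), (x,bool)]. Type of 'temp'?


Lookup 'temp' → type int


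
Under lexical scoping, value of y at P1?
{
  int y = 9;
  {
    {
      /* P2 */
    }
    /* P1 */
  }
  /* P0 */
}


P1's block does not declare y; resolves to the enclosing declaration at depth 0
y = 9


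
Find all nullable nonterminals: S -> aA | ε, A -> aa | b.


A nonterminal is nullable iff some alternative derives ε (directly, or every symbol in it is nullable)
Nullable: {S}


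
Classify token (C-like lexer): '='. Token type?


Pattern: operator symbol
Type: OPERATOR


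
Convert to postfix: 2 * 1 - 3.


Left to right (same or higher precedence on left)
Postfix: 2 1 * 3 -


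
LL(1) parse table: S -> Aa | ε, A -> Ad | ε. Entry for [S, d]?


For [S, d]: 'd' ∈ FIRST(Aa)
Entry: S -> Aa


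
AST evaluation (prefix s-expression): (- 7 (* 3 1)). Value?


Evaluate inner: (* 3 1) = 3
Evaluate root: (- 7 3) = 4
Result: 4


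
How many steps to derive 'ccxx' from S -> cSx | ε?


Derivation: S => cSx => ccSxx => ccxx
Steps: 3


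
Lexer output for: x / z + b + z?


Scan left to right, longest-match per lexeme
Tokens: ID(x), OP(/), ID(z), OP(+), ID(b), OP(+), ID(z)


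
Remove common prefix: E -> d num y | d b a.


Common prefix: 'd'
Factored: E -> d E', E' -> num y | b a


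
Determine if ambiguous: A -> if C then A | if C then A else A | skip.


dangling else: 'if C then if C then skip else skip' parses two ways
Ambiguous


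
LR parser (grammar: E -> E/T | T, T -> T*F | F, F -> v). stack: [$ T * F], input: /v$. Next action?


handle 'T*F' on top
Action: reduce (T -> T*F)


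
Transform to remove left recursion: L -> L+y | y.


Left-recursive alternatives: L+y; non-recursive: y
Introduce L': L -> yL', L' -> +yL' | ε


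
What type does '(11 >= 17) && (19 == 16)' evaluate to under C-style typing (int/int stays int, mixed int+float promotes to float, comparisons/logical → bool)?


Operand types: bool && bool
Rule: logical operators take bool operands and yield bool
Result type: bool


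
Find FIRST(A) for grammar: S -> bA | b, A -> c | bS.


Per alternative of A: FIRST(c) = {c}; FIRST(bS) = {b}
FIRST(A) = {b, c}


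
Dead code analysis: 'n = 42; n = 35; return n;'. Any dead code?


first assignment to n is overwritten before any read
Dead: 'n = 42'


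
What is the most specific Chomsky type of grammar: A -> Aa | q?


Left-linear: every RHS is a terminal or one nonterminal followed by a terminal
Classification: Type 3 (Regular)


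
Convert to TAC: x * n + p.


Break into single-operator statements:
t1 = x * n
t2 = t1 + p


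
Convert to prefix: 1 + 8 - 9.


left-to-right (same/higher precedence on left): tree is (- (+ 1 8) 9)
Prefix: - + 1 8 9


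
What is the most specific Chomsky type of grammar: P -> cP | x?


Right-linear: every RHS is a terminal or a terminal followed by one nonterminal
Classification: Type 3 (Regular)


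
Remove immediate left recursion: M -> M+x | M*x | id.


Left-recursive alternatives: M+x, M*x; non-recursive: id
Introduce M': M -> idM', M' -> +xM' | *xM' | ε


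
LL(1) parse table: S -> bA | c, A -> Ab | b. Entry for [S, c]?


For [S, c]: 'c' ∈ FIRST(c)
Entry: S -> c


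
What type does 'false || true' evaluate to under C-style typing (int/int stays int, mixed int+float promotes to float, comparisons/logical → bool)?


Operand types: bool || bool
Rule: logical operators take bool operands and yield bool
Result type: bool


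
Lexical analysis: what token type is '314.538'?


Pattern: digits with a decimal point
Type: FLOAT_LITERAL


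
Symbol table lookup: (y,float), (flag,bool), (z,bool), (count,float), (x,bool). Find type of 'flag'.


Lookup 'flag' → type bool


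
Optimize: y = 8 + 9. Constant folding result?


8 + 9 = 17 at compile time
Optimized: y = 17


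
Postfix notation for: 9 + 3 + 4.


Left to right (same or higher precedence on left)
Postfix: 9 3 + 4 +


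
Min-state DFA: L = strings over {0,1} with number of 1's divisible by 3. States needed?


Track (count of 1) mod 3: states 0..2, accept at 0
Minimal DFA: 3 states


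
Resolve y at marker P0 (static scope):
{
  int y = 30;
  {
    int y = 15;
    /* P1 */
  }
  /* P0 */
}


y declared in the same block as P0
y = 30


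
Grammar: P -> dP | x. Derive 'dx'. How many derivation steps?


Derivation: P => dP => dx
Steps: 2


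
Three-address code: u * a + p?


Break into single-operator statements:
t1 = u * a
t2 = t1 + p


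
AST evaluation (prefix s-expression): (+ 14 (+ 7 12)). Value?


Evaluate inner: (+ 7 12) = 19
Evaluate root: (+ 14 19) = 33
Result: 33


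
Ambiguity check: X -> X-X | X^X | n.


'n-n^n' has two parse trees (no precedence encoded between - and ^)
Ambiguous


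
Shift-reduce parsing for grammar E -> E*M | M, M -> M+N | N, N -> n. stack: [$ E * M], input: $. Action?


handle 'E*M' on top; lookahead ∈ FOLLOW(E) = {*, $}
Action: reduce (E -> E*M)


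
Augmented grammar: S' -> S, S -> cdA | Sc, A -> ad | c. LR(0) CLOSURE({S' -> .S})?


Start: S' -> .S
For each item with dot before a nonterminal B, add B -> .γ for every B-production
Closure: [S' -> .S, S -> .cdA, S -> .Sc]


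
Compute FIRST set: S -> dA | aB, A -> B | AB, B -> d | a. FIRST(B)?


Per alternative of B: FIRST(d) = {d}; FIRST(a) = {a}
FIRST(B) = {a, d}


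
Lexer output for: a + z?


Scan left to right, longest-match per lexeme
Tokens: ID(a), OP(+), ID(z)


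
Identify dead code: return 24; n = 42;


statement follows a return and is unreachable
Dead: 'n = 42'


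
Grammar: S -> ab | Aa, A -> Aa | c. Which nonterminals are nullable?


A nonterminal is nullable iff some alternative derives ε (directly, or every symbol in it is nullable)
Nullable: {}


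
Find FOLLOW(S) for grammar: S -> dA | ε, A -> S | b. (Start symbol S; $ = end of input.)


$ ∈ FOLLOW(S). For each A -> αBβ: add FIRST(β)\{ε} to FOLLOW(B); if β nullable, add FOLLOW(A).
FOLLOW(S) = {$}


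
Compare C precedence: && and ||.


'&&' is logical AND (level 2); '||' is logical OR (level 1)
Higher level binds tighter
'&&' has higher precedence than '||'


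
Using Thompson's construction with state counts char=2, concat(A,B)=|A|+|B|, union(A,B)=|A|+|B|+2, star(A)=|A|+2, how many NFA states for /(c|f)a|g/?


Syntax tree has 4 char leaf(s), 2 union(s), 0 star(s)
chars contribute 4×2 = 8; each union adds +2; each star adds +2
Total: 8 + 4 + 0 = 12 states


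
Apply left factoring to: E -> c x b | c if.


Common prefix: 'c'
Factored: E -> c E', E' -> x b | if


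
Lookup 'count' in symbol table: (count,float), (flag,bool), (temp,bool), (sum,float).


Lookup 'count' → type float


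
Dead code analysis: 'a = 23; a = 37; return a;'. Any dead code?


first assignment to a is overwritten before any read
Dead: 'a = 23'


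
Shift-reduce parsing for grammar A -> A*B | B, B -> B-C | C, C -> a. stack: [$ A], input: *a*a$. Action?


shift '*' to continue A -> A*B
Action: shift


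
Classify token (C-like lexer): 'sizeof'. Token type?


Pattern: reserved word
Type: KEYWORD


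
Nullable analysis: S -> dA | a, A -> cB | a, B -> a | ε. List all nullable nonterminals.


A nonterminal is nullable iff some alternative derives ε (directly, or every symbol in it is nullable)
Nullable: {B}


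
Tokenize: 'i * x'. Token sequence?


Scan left to right, longest-match per lexeme
Tokens: ID(i), OP(*), ID(x)


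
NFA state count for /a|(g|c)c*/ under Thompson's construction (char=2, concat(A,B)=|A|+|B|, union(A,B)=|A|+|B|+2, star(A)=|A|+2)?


Syntax tree has 4 char leaf(s), 2 union(s), 1 star(s)
chars contribute 4×2 = 8; each union adds +2; each star adds +2
Total: 8 + 4 + 2 = 14 states


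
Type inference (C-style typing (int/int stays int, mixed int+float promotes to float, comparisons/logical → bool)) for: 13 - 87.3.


Operand types: int - float
Rule: mixed int/float promotes to float; int/int stays int
Result type: float


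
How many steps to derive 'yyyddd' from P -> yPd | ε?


Derivation: P => yPd => yyPdd => yyyPddd => yyyddd
Steps: 4


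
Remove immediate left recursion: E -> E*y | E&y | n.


Left-recursive alternatives: E*y, E&y; non-recursive: n
Introduce E': E -> nE', E' -> *yE' | &yE' | ε


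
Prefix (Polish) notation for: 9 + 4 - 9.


left-to-right (same/higher precedence on left): tree is (- (+ 9 4) 9)
Prefix: - + 9 4 9


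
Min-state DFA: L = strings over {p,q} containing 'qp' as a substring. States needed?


KMP-style automaton: 2 progress states + 1 absorbing accept = 3
Minimal DFA: 3 states


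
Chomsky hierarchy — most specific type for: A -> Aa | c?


Left-linear: every RHS is a terminal or one nonterminal followed by a terminal
Classification: Type 3 (Regular)


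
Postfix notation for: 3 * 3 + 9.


Left to right (same or higher precedence on left)
Postfix: 3 3 * 9 +


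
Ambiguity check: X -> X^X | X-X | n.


'n^n-n' has two parse trees (no precedence encoded between ^ and -)
Ambiguous


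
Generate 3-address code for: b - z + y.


Break into single-operator statements:
t1 = b - z
t2 = t1 + y


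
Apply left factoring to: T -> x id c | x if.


Common prefix: 'x'
Factored: T -> x T', T' -> id c | if


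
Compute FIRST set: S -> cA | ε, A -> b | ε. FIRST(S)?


Per alternative of S: FIRST(cA) = {c}; FIRST(ε) = {ε}
FIRST(S) = {c, ε}


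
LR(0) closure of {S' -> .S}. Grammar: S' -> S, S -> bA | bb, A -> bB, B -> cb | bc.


Start: S' -> .S
For each item with dot before a nonterminal B, add B -> .γ for every B-production
Closure: [S' -> .S, S -> .bA, S -> .bb]


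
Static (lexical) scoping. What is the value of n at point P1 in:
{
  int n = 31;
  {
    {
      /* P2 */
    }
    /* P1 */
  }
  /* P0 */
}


P1's block does not declare n; resolves to the enclosing declaration at depth 0
n = 31


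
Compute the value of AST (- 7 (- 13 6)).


Evaluate inner: (- 13 6) = 7
Evaluate root: (- 7 7) = 0
Result: 0


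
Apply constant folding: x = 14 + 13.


14 + 13 = 27 at compile time
Optimized: x = 27


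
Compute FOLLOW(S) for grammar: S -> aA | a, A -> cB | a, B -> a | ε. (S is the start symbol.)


$ ∈ FOLLOW(S). For each A -> αBβ: add FIRST(β)\{ε} to FOLLOW(B); if β nullable, add FOLLOW(A).
FOLLOW(S) = {$}


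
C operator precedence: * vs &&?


'*' is multiplicative (level 10); '&&' is logical AND (level 2)
Higher level binds tighter
'*' has higher precedence than '&&'


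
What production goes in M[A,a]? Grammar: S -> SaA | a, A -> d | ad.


For [A, a]: 'a' ∈ FIRST(ad)
Entry: A -> ad


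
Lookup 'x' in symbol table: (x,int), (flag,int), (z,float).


Lookup 'x' → type int


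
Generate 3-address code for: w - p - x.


Break into single-operator statements:
t1 = w - p
t2 = t1 - x


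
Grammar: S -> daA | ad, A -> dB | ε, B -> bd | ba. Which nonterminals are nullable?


A nonterminal is nullable iff some alternative derives ε (directly, or every symbol in it is nullable)
Nullable: {A}


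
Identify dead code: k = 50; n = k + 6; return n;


k is read by n's definition; n is returned
No dead code


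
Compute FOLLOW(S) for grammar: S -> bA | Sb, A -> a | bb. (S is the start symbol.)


$ ∈ FOLLOW(S). For each A -> αBβ: add FIRST(β)\{ε} to FOLLOW(B); if β nullable, add FOLLOW(A).
FOLLOW(S) = {$, b}


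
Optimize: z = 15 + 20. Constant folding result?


15 + 20 = 35 at compile time
Optimized: z = 35


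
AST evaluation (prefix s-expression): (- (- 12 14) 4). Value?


Evaluate inner: (- 12 14) = -2
Evaluate root: (- -2 4) = -6
Result: -6


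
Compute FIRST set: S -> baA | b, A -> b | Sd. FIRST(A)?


Per alternative of A: FIRST(b) = {b}; FIRST(Sd) = {b}
FIRST(A) = {b}


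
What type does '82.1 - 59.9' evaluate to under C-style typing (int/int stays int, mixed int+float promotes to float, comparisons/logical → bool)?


Operand types: float - float
Rule: mixed int/float promotes to float; int/int stays int
Result type: float


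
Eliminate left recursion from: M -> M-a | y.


Left-recursive alternatives: M-a; non-recursive: y
Introduce M': M -> yM', M' -> -aM' | ε


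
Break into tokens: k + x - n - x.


Scan left to right, longest-match per lexeme
Tokens: ID(k), OP(+), ID(x), OP(-), ID(n), OP(-), ID(x)


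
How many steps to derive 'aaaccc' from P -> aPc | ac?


Derivation: P => aPc => aaPcc => aaaccc
Steps: 3


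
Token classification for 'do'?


Pattern: reserved word
Type: KEYWORD


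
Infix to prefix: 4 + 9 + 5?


left-to-right (same/higher precedence on left): tree is (+ (+ 4 9) 5)
Prefix: + + 4 9 5


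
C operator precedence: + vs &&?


'+' is additive (level 9); '&&' is logical AND (level 2)
Higher level binds tighter
'+' has higher precedence than '&&'


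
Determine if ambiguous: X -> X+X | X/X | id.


'id+id/id' has two parse trees (no precedence encoded between + and /)
Ambiguous


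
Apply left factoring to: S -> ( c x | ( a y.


Common prefix: '('
Factored: S -> ( S', S' -> c x | a y


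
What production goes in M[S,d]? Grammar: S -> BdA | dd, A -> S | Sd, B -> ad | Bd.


For [S, d]: 'd' ∈ FIRST(dd)
Entry: S -> dd


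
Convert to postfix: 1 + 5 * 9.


* has higher precedence, evaluate 5*9 first
Postfix: 1 5 9 * +


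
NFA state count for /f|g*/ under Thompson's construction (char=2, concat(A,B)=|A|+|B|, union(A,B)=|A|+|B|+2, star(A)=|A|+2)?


Syntax tree has 2 char leaf(s), 1 union(s), 1 star(s)
chars contribute 2×2 = 4; each union adds +2; each star adds +2
Total: 4 + 2 + 2 = 8 states


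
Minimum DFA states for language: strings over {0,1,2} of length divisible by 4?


Track length mod 4: states 0..3, accept at 0
Minimal DFA: 4 states


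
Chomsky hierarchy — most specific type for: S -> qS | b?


Right-linear: every RHS is a terminal or a terminal followed by one nonterminal
Classification: Type 3 (Regular)


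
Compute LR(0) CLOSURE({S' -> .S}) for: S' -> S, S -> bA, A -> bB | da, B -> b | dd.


Start: S' -> .S
For each item with dot before a nonterminal B, add B -> .γ for every B-production
Closure: [S' -> .S, S -> .bA]


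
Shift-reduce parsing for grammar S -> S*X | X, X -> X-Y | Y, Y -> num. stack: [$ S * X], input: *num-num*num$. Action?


handle 'S*X' on top; lookahead ∈ FOLLOW(S) = {*, $}
Action: reduce (S -> S*X)


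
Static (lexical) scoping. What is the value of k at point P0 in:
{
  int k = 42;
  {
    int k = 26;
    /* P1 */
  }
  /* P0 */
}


k declared in the same block as P0
k = 42


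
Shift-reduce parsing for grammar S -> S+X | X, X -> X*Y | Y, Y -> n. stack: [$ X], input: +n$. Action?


lookahead ∉ {*} so X won't extend; reduce S -> X
Action: reduce (S -> X)
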